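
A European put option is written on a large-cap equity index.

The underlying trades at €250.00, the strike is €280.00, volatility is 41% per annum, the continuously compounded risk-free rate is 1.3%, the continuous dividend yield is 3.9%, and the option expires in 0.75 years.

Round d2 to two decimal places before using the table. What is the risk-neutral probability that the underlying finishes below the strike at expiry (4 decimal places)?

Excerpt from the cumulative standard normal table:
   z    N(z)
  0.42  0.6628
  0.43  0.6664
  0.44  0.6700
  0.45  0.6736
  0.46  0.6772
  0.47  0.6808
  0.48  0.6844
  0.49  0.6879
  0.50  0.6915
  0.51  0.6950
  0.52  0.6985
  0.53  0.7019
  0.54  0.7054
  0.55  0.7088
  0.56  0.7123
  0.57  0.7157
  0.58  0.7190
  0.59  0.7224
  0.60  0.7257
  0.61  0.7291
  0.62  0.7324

0.7088

σ√T = 0.41 × 0.8660 = 0.3551
d₁ = [ln(250/280) + (0.013 − 0.039 + 0.41²/2)·0.75] / 0.3551 = [-0.1133 + 0.0435] / 0.3551 = -0.1966 → -0.20
d₂ = d₁ − σ√T = -0.1966 − 0.3551 = -0.5516 → -0.55
Pr(exercise) under Q = N(−d₂) = N(0.55) = 0.7088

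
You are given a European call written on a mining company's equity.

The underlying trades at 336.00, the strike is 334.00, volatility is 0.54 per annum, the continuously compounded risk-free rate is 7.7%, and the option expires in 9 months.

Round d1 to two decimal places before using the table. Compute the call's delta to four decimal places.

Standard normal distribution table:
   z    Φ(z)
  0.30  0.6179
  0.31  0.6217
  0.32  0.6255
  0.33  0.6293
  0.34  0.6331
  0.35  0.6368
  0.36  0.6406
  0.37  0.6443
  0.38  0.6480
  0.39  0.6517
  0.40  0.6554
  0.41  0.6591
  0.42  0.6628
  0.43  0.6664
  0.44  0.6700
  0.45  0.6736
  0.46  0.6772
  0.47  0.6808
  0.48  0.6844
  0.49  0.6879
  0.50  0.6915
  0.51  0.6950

σ√T = 0.54·√0.75 = 0.4677
d₁ = [ln(336/334) + (0.077 + 0.54²/2)·0.75] / 0.4677 = [0.0060 + 0.1671] / 0.4677 = 0.3701 ⇒ 0.37
N(d₁) = N(0.37) = 0.6443
Δ_call = N(d₁) = 0.6443

0.6443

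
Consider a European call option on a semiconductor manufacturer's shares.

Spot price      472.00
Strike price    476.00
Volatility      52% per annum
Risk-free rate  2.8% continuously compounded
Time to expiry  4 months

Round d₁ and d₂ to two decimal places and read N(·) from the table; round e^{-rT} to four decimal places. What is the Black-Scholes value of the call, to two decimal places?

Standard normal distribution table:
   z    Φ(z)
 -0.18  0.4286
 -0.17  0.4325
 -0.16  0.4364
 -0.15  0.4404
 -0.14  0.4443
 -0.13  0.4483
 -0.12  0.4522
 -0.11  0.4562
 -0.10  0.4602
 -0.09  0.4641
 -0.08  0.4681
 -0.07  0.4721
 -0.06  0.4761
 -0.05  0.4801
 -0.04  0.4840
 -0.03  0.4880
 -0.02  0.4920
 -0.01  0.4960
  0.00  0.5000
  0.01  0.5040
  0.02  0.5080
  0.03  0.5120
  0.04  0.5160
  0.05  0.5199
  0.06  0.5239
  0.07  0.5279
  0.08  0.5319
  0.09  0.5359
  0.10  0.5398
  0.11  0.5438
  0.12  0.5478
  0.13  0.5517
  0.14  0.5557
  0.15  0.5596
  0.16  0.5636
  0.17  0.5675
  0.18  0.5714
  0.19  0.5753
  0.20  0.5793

56.45

T = 0.3333;  σ√T = 0.3002
ln(S/K) + (r + σ²/2)T = ln(472/476) + (0.028 + 0.52²/2)·0.3333 = -0.0084 + 0.0544 = 0.0460
d₁ = 0.0460 / 0.3002 = 0.1531 ≈ 0.15
d₂ = d₁ − σ√T = 0.1531 − 0.3002 = -0.1471 ≈ -0.15
e^(−rT) = e^(−0.028·0.3333) = 0.9907
N(d₁) = N(0.15) = 0.5596;  N(d₂) = N(-0.15) = 0.4404
C = 472·0.5596 − 476·0.9907·0.4404 = 264.1312 − 207.6808 = 56.4504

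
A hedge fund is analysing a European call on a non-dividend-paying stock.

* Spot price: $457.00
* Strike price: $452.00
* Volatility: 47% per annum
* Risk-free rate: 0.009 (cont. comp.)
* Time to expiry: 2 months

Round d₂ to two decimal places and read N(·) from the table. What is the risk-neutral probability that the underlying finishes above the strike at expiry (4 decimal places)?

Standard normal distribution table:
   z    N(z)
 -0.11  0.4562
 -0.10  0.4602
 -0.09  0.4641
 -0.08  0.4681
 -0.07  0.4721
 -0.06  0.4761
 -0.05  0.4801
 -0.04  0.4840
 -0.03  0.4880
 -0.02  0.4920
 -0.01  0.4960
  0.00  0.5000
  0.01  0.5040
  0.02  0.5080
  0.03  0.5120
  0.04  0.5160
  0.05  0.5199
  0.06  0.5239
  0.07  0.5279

0.4880

T = 0.1667;  σ√T = 0.1919
d₁ = [ln(457/452) + (0.009 + ½·0.47²)·0.1667] / (σ√T) = (0.0110 + 0.0199) / 0.1919 = 0.1611 → 0.16
d₂ = 0.1611 − 0.1919 = -0.0308 → -0.03
Pr(exercise) under Q = N(d₂) = 0.4880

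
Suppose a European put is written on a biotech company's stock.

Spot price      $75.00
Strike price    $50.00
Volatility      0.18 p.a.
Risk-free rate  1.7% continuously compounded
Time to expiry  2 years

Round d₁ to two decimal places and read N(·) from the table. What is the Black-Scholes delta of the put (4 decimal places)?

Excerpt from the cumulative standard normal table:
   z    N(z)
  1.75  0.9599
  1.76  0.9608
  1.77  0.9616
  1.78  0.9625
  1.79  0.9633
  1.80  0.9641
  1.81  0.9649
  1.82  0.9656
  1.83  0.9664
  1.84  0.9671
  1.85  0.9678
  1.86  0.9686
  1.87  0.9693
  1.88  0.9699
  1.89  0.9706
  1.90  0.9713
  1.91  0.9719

-0.0322

T = 2;  σ√T = 0.2546
d₁ = [ln(75/50) + (0.017 + 0.18²/2)·2] / 0.2546 = [0.4055 + 0.0664] / 0.2546 = 1.8537 ≈ 1.85
N(d₁) = N(1.85) = 0.9678
Δ_put = N(d₁) − 1 = 0.9678 − 1 = -0.0322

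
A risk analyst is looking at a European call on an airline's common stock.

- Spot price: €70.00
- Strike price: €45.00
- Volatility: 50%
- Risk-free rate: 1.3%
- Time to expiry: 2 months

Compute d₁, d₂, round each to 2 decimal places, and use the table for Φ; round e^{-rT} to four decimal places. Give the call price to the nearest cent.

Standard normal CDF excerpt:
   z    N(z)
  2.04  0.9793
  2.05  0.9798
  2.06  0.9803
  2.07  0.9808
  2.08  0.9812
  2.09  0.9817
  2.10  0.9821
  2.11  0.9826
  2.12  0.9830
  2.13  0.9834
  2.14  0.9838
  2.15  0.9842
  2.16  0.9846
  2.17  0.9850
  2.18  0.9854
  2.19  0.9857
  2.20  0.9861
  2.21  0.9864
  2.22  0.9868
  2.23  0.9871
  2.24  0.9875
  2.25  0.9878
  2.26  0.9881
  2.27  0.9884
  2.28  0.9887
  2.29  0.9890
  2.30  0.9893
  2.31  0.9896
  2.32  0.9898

σ√T = 0.5 × 0.4082 = 0.2041
ln(S/K) + (r + σ²/2)T = ln(70/45) + (0.013 + 0.5²/2)·0.1667 = 0.4418 + 0.0230 = 0.4648
d₁ = 0.4648 / 0.2041 = 2.2772 ≈ 2.28
d₂ = d₁ − σ√T = 2.2772 − 0.2041 = 2.0731 ≈ 2.07
exp(−rT) = exp(−0.013·0.1667) = 0.9978
C = 70·N(2.28) − 45·0.9978·N(2.07) = 70·0.9887 − 45·0.9978·0.9808 = 69.2090 − 44.0389 = 25.1701

€25.17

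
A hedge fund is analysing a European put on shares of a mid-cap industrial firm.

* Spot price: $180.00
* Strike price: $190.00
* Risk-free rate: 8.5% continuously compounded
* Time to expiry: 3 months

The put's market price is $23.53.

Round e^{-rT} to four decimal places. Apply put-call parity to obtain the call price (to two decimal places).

$17.52

exp(−rT) = exp(−0.085·0.25) = 0.9790
Put-call parity: C − P = S − K·e^(−rT) = 180 − 190·0.9790 = 180 − 186.0100 = -6.0100
C = P + (C − P) = 23.53 + (-6.0100) = 17.5200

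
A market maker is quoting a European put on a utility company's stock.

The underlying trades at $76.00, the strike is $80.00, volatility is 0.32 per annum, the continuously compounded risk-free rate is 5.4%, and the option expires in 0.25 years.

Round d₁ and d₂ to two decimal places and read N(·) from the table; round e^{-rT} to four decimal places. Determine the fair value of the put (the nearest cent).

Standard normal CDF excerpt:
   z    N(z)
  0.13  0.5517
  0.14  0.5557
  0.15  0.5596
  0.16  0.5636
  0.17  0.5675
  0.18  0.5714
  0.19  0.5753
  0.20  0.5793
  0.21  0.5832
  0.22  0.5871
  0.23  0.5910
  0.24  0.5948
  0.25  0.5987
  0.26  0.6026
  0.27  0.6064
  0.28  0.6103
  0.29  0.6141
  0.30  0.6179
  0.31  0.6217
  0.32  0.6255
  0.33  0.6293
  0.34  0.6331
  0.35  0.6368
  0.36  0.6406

$6.54

T = 0.25;  σ√T = 0.1600
d₁ = [ln(76/80) + (0.054 + ½·0.32²)·0.25] / (σ√T) = (-0.0513 + 0.0263) / 0.1600 = -0.1562 ≈ -0.16
d₂ = -0.1562 − 0.1600 = -0.3162 ≈ -0.32
exp(−rT) = exp(−0.054·0.25) = 0.9866
N(−d₂) = N(0.32) = 0.6255;  N(−d₁) = N(0.16) = 0.5636
P = 80·0.9866·0.6255 − 76·0.5636 = 49.3695 − 42.8336 = 6.5359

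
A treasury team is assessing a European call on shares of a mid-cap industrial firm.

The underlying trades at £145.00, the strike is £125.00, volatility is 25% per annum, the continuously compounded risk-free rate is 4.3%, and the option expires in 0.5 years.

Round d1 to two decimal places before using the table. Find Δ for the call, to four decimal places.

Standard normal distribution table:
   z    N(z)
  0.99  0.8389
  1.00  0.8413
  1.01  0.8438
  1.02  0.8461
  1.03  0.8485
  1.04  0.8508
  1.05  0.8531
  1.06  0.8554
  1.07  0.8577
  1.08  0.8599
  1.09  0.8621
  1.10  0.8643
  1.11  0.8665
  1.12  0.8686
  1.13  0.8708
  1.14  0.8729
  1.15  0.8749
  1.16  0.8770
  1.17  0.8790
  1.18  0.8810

σ√T = 0.25·√0.5 = 0.1768
ln(S/K) + (r + σ²/2)T = ln(145/125) + (0.043 + 0.25²/2)·0.5 = 0.1484 + 0.0371 = 0.1855
d₁ = 0.1855 / 0.1768 = 1.0496 → 1.05
N(d₁) = N(1.05) = 0.8531
Δ_call = N(d₁) = 0.8531

0.8531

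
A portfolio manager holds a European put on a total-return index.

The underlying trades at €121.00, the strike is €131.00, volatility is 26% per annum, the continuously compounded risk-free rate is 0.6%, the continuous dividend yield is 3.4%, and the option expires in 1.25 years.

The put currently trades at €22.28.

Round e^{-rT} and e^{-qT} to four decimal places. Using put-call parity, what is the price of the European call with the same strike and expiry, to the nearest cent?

exp(−qT) = exp(−0.034·1.25) = 0.9584;  exp(−rT) = exp(−0.006·1.25) = 0.9925
Put-call parity: C − P = S·e^(−qT) − K·e^(−rT) = 121·0.9584 − 131·0.9925 = 115.9664 − 130.0175 = -14.0511
C = P + (C − P) = 22.28 + (-14.0511) = 8.2289

€8.23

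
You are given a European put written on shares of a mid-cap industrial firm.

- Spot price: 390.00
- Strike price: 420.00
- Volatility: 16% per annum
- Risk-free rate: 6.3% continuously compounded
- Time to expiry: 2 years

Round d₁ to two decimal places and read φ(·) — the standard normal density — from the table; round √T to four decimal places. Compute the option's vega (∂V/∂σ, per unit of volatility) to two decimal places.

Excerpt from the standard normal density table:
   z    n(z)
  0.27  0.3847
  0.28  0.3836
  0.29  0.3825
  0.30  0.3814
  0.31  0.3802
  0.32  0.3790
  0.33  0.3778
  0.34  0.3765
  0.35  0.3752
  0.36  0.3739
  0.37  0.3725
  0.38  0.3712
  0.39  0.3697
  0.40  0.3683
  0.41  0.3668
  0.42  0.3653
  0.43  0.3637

σ√T = 0.16·√2 = 0.2263
ln(S/K) + (r + σ²/2)T = ln(390/420) + (0.063 + 0.16²/2)·2 = -0.0741 + 0.1516 = 0.0775
d₁ = 0.0775 / 0.2263 = 0.3425 → 0.34
√T = √2 = 1.4142
φ(d₁) = φ(0.34) = 0.3765
vega = S·φ(d₁)·√T = 390·0.3765·1.4142 = 207.6541

207.65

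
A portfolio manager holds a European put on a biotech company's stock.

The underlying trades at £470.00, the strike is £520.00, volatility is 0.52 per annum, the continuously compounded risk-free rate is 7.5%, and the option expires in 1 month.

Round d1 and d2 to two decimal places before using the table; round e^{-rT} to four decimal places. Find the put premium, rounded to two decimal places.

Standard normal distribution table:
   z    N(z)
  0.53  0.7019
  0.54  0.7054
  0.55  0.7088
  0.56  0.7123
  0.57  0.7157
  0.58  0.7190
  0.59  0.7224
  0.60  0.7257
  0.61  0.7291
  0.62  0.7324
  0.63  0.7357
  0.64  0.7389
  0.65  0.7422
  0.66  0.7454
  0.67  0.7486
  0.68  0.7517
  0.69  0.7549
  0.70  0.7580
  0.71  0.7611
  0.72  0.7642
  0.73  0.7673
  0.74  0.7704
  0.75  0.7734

σ√T = 0.52·√0.08333 = 0.1501
d₁ = [ln(470/520) + (0.075 + 0.52²/2)·0.08333] / 0.1501 = [-0.1011 + 0.0175] / 0.1501 = -0.5568 ≈ -0.56
d₂ = d₁ − σ√T = -0.5568 − 0.1501 = -0.7069 ≈ -0.71
exp(−rT) = exp(−0.075·0.08333) = 0.9938
N(−d₂) = N(0.71) = 0.7611;  N(−d₁) = N(0.56) = 0.7123
P = 520·0.9938·0.7611 − 470·0.7123 = 393.3182 − 334.7810 = 58.5372

£58.54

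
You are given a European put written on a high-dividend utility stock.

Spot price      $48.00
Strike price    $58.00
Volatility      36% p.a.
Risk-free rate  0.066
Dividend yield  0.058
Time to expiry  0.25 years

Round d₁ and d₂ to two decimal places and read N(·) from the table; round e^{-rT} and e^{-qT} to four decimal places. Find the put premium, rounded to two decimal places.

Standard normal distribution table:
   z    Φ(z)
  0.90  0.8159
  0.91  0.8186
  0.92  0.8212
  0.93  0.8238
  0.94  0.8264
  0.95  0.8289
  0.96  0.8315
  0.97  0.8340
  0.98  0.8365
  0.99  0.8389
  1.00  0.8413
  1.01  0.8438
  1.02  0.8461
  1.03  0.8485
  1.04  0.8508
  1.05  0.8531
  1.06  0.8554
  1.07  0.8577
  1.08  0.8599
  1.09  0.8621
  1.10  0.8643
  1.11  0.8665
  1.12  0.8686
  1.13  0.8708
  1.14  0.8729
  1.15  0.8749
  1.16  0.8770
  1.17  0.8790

T = 0.25;  σ√T = 0.1800
d₁ = [ln(48/58) + (0.066 − 0.058 + 0.36²/2)·0.25] / 0.1800 = [-0.1892 + 0.0182] / 0.1800 = -0.9502 → -0.95
d₂ = d₁ − σ√T = -0.9502 − 0.1800 = -1.1302 → -1.13
exp(−qT) = exp(−0.058·0.25) = 0.9856;  exp(−rT) = exp(−0.066·0.25) = 0.9836
N(−d₂) = N(1.13) = 0.8708;  N(−d₁) = N(0.95) = 0.8289
P = 58·0.9836·0.8708 − 48·0.9856·0.8289 = 49.6781 − 39.2143 = 10.4638

$10.46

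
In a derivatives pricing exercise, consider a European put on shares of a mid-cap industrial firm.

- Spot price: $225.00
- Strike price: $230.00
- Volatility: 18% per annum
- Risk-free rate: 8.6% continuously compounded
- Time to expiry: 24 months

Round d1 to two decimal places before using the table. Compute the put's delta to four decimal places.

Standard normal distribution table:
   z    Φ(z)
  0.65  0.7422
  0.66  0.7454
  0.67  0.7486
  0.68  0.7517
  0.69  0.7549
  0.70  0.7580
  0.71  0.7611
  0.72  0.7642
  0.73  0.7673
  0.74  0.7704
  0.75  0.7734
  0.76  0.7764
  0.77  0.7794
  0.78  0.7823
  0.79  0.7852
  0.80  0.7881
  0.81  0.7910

T = 2;  σ√T = 0.2546
d₁ = [ln(225/230) + (0.086 + 0.18²/2)·2] / 0.2546 = [-0.0220 + 0.2044] / 0.2546 = 0.7166 → 0.72
N(d₁) = N(0.72) = 0.7642
Δ_put = N(d₁) − 1 = 0.7642 − 1 = -0.2358

-0.2358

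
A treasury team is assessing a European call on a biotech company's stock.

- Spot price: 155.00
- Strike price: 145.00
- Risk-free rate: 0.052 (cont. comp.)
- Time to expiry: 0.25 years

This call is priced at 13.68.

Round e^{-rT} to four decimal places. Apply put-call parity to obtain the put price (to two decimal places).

e^(−rT) = e^(−0.052·0.25) = 0.9871
Put-call parity: C − P = S − K·e^(−rT) = 155 − 145·0.9871 = 155 − 143.1295 = 11.8705
P = C − (C − P) = 13.68 − (11.8705) = 1.8095

1.81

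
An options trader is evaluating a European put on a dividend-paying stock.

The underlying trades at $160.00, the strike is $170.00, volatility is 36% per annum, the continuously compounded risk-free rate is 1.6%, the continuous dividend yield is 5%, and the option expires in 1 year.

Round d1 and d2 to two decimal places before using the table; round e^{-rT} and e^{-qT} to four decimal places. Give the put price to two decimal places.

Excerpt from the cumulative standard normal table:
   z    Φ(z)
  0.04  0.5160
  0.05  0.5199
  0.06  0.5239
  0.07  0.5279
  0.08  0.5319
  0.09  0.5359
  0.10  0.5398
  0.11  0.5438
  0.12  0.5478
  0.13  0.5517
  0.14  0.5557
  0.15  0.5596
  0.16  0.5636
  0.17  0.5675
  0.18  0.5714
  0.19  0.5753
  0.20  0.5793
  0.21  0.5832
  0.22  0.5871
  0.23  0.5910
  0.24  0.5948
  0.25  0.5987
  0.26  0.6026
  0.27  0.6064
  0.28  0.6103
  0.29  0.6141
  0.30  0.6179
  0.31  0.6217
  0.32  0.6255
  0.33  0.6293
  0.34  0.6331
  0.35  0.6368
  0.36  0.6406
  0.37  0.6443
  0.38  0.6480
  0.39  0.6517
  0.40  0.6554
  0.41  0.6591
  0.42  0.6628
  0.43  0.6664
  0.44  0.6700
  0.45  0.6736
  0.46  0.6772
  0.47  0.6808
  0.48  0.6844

$31.14

T = 1;  σ√T = 0.3600
d₁ = [ln(160/170) + (0.016 − 0.05 + 0.36²/2)·1] / 0.3600 = [-0.0606 + 0.0308] / 0.3600 = -0.0828 → -0.08
d₂ = d₁ − σ√T = -0.0828 − 0.3600 = -0.4428 → -0.44
e^(−qT) = e^(−0.05·1) = 0.9512;  e^(−rT) = e^(−0.016·1) = 0.9841
N(−d₂) = N(0.44) = 0.6700;  N(−d₁) = N(0.08) = 0.5319
P = 170·0.9841·0.6700 − 160·0.9512·0.5319 = 112.0890 − 80.9509 = 31.1381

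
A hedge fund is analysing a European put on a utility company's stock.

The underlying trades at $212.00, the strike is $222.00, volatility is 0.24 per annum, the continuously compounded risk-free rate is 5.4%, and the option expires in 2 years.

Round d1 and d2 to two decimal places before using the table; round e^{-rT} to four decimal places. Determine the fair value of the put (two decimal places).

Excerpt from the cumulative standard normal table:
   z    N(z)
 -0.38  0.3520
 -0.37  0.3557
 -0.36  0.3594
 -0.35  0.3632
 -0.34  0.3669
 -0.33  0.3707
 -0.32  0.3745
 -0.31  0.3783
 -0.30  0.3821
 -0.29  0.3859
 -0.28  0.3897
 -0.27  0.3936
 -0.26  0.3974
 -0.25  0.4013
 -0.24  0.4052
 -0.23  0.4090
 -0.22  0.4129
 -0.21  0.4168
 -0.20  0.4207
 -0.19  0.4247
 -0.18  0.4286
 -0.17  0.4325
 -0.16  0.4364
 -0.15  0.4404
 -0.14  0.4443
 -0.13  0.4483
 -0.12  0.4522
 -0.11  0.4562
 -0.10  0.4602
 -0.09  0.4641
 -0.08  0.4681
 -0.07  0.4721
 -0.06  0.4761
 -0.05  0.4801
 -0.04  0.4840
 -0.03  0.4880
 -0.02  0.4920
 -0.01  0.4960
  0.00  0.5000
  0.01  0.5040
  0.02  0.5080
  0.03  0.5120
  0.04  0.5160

σ√T = 0.24·√2 = 0.3394
ln(S/K) + (r + σ²/2)T = ln(212/222) + (0.054 + 0.24²/2)·2 = -0.0461 + 0.1656 = 0.1195
d₁ = 0.1195 / 0.3394 = 0.3521 ≈ 0.35
d₂ = d₁ − σ√T = 0.3521 − 0.3394 = 0.0127 ≈ 0.01
e^(−rT) = e^(−0.054·2) = 0.8976
N(−d₂) = N(-0.01) = 0.4960;  N(−d₁) = N(-0.35) = 0.3632
P = 222·0.8976·0.4960 − 212·0.3632 = 98.8365 − 76.9984 = 21.8381

$21.84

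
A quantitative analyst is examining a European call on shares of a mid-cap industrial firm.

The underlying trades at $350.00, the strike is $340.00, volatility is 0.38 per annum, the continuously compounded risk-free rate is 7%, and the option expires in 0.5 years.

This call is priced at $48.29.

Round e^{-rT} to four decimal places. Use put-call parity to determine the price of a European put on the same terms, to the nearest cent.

$26.59

exp(−rT) = exp(−0.07·0.5) = 0.9656
Put-call parity: C − P = S − K·e^(−rT) = 350 − 340·0.9656 = 350 − 328.3040 = 21.6960
P = C − (C − P) = 48.29 − (21.6960) = 26.5940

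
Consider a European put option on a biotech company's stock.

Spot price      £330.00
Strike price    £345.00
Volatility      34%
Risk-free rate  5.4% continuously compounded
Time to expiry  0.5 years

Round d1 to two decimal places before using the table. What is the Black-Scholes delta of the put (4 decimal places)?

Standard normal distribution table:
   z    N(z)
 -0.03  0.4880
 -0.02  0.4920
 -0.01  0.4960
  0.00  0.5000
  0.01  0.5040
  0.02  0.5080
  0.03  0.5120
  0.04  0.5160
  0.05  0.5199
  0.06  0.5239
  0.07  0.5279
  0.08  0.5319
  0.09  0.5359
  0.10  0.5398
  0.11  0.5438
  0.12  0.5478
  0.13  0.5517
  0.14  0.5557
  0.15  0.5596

-0.4801

T = 0.5;  σ√T = 0.2404
d₁ = [ln(330/345) + (0.054 + 0.34²/2)·0.5] / 0.2404 = [-0.0445 + 0.0559] / 0.2404 = 0.0476 ≈ 0.05
N(d₁) = N(0.05) = 0.5199
Δ_put = N(d₁) − 1 = 0.5199 − 1 = -0.4801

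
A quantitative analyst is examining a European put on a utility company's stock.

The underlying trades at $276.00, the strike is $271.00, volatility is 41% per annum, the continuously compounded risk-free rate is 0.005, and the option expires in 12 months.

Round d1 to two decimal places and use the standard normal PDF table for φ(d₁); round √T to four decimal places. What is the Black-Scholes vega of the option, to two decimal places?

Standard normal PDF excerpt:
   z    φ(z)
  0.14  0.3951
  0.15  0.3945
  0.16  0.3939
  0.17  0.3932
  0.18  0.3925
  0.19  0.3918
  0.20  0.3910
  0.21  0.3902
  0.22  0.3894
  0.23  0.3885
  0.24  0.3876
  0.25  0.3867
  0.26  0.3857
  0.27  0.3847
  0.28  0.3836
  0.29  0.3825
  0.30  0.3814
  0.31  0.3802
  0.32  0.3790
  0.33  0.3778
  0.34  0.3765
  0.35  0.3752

106.45

σ√T = 0.41·√1 = 0.4100
ln(S/K) + (r + σ²/2)T = ln(276/271) + (0.005 + 0.41²/2)·1 = 0.0183 + 0.0890 = 0.1073
d₁ = 0.1073 / 0.4100 = 0.2618 ≈ 0.26
√T = √1 = 1.0000
φ(d₁) = φ(0.26) = 0.3857
vega = S·φ(d₁)·√T = 276·0.3857·1.0000 = 106.4532
(Call and put vega coincide under Black-Scholes.)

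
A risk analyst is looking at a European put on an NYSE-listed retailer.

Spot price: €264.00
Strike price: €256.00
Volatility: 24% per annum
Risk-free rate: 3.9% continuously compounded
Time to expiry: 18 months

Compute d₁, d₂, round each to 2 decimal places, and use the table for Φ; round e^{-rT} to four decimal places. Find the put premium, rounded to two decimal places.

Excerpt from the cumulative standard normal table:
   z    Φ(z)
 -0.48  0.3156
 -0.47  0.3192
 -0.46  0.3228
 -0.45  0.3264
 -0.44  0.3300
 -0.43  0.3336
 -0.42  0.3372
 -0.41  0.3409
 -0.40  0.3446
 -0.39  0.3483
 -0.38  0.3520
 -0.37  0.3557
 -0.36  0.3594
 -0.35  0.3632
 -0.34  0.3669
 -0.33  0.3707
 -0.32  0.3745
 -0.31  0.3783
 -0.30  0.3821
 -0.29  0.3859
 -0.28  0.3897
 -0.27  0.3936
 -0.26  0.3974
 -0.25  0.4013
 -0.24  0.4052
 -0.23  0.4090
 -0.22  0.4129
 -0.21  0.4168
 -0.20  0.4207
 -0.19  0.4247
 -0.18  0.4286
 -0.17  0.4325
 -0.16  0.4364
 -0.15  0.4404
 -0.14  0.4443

σ√T = 0.24·√1.5 = 0.2939
d₁ = [ln(264/256) + (0.039 + ½·0.24²)·1.5] / (σ√T) = (0.0308 + 0.1017) / 0.2939 = 0.4507 ≈ 0.45
d₂ = 0.4507 − 0.2939 = 0.1567 ≈ 0.16
e^(−rT) = e^(−0.039·1.5) = 0.9432
P = 256·0.9432·N(-0.16) − 264·N(-0.45) = 256·0.9432·0.4364 − 264·0.3264 = 105.3728 − 86.1696 = 19.2032

€19.20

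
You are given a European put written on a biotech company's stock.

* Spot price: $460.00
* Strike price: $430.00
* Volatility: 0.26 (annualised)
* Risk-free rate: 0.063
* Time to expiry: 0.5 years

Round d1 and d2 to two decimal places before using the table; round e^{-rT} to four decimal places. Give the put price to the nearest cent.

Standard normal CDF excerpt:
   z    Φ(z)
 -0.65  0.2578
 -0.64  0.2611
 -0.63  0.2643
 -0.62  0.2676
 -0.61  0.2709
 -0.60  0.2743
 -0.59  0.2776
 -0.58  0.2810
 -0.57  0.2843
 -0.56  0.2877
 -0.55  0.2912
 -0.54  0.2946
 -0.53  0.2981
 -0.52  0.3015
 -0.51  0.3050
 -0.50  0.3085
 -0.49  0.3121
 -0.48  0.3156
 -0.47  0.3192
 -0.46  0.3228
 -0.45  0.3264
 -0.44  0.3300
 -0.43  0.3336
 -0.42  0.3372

$14.42

T = 0.5;  σ√T = 0.1838
d₁ = [ln(460/430) + (0.063 + 0.26²/2)·0.5] / 0.1838 = [0.0674 + 0.0484] / 0.1838 = 0.6301 ⇒ 0.63
d₂ = d₁ − σ√T = 0.6301 − 0.1838 = 0.4462 ⇒ 0.45
e^(−rT) = e^(−0.063·0.5) = 0.9690
P = 430·0.9690·N(-0.45) − 460·N(-0.63) = 430·0.9690·0.3264 − 460·0.2643 = 136.0011 − 121.5780 = 14.4231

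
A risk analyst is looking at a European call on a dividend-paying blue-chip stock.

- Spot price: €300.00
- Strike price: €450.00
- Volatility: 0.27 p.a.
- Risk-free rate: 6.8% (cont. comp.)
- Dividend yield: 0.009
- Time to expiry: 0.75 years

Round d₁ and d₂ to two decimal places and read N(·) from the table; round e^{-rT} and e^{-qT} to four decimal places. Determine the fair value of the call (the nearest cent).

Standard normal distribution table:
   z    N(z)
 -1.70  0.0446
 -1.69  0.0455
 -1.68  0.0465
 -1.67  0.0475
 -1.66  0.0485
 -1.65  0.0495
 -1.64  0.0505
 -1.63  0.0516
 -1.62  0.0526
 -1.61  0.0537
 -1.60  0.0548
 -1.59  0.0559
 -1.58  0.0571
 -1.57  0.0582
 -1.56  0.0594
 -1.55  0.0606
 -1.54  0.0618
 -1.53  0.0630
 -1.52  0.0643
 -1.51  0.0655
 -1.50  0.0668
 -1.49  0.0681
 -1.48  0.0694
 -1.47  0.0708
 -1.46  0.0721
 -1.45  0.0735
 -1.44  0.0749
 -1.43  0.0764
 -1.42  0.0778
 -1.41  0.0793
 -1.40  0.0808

€2.03

σ√T = 0.27·√0.75 = 0.2338
d₁ = [ln(300/450) + (0.068 − 0.009 + ½·0.27²)·0.75] / (σ√T) = (-0.4055 + 0.0716) / 0.2338 = -1.4279 ⇒ -1.43
d₂ = -1.4279 − 0.2338 = -1.6617 ⇒ -1.66
e^(−qT) = e^(−0.009·0.75) = 0.9933;  e^(−rT) = e^(−0.068·0.75) = 0.9503
C = 300·0.9933·N(-1.43) − 450·0.9503·N(-1.66) = 300·0.9933·0.0764 − 450·0.9503·0.0485 = 22.7664 − 20.7403 = 2.0261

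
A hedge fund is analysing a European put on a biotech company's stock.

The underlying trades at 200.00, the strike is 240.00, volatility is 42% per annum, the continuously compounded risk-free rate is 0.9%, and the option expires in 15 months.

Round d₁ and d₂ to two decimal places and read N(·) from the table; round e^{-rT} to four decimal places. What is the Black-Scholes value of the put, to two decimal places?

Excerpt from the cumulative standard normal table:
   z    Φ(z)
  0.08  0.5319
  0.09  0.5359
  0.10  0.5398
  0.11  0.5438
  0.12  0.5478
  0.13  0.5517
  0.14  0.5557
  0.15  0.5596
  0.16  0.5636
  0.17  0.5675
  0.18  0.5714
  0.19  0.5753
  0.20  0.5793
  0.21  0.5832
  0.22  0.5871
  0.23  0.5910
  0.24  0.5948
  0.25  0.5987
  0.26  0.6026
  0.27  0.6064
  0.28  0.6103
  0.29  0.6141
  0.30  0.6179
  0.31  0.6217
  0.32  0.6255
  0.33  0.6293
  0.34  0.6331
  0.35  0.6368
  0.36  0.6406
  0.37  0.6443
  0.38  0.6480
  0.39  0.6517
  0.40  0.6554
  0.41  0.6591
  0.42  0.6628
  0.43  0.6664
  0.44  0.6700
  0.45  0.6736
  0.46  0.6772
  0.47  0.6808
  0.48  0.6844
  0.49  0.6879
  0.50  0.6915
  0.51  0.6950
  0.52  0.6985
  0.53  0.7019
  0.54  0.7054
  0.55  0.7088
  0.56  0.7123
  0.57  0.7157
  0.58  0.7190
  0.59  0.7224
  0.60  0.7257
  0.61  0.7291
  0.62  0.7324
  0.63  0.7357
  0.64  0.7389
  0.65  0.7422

σ√T = 0.42·√1.25 = 0.4696
d₁ = [ln(200/240) + (0.009 + ½·0.42²)·1.25] / (σ√T) = (-0.1823 + 0.1215) / 0.4696 = -0.1295 ≈ -0.13
d₂ = -0.1295 − 0.4696 = -0.5991 ≈ -0.60
exp(−rT) = exp(−0.009·1.25) = 0.9888
N(−d₂) = N(0.60) = 0.7257;  N(−d₁) = N(0.13) = 0.5517
P = 240·0.9888·0.7257 − 200·0.5517 = 172.2173 − 110.3400 = 61.8773

61.88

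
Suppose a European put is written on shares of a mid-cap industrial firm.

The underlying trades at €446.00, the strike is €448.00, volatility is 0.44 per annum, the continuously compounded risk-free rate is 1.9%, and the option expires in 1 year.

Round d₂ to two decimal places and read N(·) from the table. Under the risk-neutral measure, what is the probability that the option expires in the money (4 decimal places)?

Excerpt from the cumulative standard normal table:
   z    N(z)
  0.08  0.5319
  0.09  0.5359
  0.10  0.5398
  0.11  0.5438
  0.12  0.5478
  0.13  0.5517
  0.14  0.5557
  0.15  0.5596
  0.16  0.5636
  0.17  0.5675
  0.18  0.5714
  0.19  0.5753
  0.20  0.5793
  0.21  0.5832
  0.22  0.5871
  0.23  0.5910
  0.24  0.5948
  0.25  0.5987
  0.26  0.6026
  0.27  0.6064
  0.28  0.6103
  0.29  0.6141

T = 1;  σ√T = 0.4400
d₁ = [ln(446/448) + (0.019 + 0.44²/2)·1] / 0.4400 = [-0.0045 + 0.1158] / 0.4400 = 0.2530 ≈ 0.25
d₂ = d₁ − σ√T = 0.2530 − 0.4400 = -0.1870 ≈ -0.19
Risk-neutral Pr[S_T < K] = N(−d₂) = N(0.19) = 0.5753

0.5753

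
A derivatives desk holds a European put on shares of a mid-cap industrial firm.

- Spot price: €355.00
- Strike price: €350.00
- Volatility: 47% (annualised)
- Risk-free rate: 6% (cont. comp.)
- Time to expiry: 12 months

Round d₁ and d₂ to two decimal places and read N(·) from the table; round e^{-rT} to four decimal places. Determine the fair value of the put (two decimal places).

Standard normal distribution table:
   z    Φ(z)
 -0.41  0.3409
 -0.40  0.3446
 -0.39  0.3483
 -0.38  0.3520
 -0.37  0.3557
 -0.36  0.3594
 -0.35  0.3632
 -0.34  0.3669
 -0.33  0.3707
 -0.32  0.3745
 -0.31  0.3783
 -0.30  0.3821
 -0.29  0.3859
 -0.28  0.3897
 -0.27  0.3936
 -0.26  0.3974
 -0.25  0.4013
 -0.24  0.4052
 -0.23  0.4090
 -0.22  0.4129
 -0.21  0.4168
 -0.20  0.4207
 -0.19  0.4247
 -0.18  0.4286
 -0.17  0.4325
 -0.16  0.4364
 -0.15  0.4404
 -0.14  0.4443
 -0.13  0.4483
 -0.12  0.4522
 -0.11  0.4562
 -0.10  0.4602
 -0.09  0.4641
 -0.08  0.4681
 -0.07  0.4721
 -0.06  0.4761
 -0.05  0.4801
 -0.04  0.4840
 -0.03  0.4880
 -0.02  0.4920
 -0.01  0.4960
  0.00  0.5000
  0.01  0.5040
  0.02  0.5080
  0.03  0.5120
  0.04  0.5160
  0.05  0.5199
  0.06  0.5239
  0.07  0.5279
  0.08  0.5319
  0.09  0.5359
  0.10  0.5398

€51.68

T = 1;  σ√T = 0.4700
d₁ = [ln(355/350) + (0.06 + 0.47²/2)·1] / 0.4700 = [0.0142 + 0.1704] / 0.4700 = 0.3928 ⇒ 0.39
d₂ = d₁ − σ√T = 0.3928 − 0.4700 = -0.0772 ⇒ -0.08
exp(−rT) = exp(−0.06·1) = 0.9418
N(−d₂) = N(0.08) = 0.5319;  N(−d₁) = N(-0.39) = 0.3483
P = 350·0.9418·0.5319 − 355·0.3483 = 175.3302 − 123.6465 = 51.6837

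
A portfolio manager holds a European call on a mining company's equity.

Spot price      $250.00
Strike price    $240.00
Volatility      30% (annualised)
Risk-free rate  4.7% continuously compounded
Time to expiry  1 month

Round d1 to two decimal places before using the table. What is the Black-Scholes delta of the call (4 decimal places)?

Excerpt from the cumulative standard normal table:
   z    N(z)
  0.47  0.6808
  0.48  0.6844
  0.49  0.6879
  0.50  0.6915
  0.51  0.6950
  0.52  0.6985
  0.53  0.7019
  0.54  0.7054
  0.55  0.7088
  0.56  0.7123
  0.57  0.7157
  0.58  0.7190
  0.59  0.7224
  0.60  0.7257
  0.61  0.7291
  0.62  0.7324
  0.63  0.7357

σ√T = 0.3 × 0.2887 = 0.0866
d₁ = [ln(250/240) + (0.047 + ½·0.3²)·0.08333] / (σ√T) = (0.0408 + 0.0077) / 0.0866 = 0.5599 which rounds to 0.56
N(d₁) = N(0.56) = 0.7123
Δ_call = N(d₁) = 0.7123

0.7123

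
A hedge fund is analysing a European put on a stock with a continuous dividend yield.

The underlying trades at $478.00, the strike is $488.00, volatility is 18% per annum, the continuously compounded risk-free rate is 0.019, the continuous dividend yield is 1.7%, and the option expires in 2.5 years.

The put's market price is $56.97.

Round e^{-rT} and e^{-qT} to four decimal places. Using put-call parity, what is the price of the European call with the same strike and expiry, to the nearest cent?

$49.73

e^(−qT) = e^(−0.017·2.5) = 0.9584;  e^(−rT) = e^(−0.019·2.5) = 0.9536
Put-call parity: C − P = S·e^(−qT) − K·e^(−rT) = 478·0.9584 − 488·0.9536 = 458.1152 − 465.3568 = -7.2416
C = P + (C − P) = 56.97 + (-7.2416) = 49.7284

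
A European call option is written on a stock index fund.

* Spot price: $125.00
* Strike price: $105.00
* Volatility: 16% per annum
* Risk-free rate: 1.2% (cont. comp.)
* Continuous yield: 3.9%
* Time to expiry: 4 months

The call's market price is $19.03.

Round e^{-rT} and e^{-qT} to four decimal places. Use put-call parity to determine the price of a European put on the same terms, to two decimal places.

e^(−qT) = e^(−0.039·0.3333) = 0.9871;  e^(−rT) = e^(−0.012·0.3333) = 0.9960
Put-call parity: C − P = S·e^(−qT) − K·e^(−rT) = 125·0.9871 − 105·0.9960 = 123.3875 − 104.5800 = 18.8075
P = C − (C − P) = 19.03 − (18.8075) = 0.2225

$0.22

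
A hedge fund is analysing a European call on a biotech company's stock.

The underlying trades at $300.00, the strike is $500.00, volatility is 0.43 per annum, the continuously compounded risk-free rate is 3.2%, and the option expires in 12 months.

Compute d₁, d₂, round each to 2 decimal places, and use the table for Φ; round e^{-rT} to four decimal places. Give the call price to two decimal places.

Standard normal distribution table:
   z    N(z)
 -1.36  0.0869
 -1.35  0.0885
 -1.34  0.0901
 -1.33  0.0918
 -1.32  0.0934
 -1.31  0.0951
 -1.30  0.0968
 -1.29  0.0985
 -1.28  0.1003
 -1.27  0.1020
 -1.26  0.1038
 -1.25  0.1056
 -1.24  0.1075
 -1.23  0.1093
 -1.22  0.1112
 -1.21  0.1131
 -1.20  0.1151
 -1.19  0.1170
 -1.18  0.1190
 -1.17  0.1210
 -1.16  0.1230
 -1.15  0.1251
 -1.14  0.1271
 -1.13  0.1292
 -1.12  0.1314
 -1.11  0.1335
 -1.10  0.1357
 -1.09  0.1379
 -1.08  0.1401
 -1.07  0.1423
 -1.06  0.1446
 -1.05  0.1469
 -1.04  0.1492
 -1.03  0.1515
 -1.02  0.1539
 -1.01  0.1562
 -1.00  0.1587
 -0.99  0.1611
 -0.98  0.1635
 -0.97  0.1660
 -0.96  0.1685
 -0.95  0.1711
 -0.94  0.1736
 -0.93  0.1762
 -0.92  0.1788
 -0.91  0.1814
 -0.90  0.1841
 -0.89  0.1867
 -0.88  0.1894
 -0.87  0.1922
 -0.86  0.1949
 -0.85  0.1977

$10.78

σ√T = 0.43·√1 = 0.4300
d₁ = [ln(300/500) + (0.032 + ½·0.43²)·1] / (σ√T) = (-0.5108 + 0.1244) / 0.4300 = -0.8985 ≈ -0.90
d₂ = -0.8985 − 0.4300 = -1.3285 ≈ -1.33
exp(−rT) = exp(−0.032·1) = 0.9685
N(d₁) = N(-0.90) = 0.1841;  N(d₂) = N(-1.33) = 0.0918
C = 300·0.1841 − 500·0.9685·0.0918 = 55.2300 − 44.4542 = 10.7758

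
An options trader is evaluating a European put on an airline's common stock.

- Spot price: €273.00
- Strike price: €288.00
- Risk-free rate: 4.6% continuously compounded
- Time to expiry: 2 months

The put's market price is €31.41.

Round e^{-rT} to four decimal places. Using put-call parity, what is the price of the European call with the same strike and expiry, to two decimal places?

€18.60

exp(−rT) = exp(−0.046·0.1667) = 0.9924
Put-call parity: C − P = S − K·e^(−rT) = 273 − 288·0.9924 = 273 − 285.8112 = -12.8112
C = P + (C − P) = 31.41 + (-12.8112) = 18.5988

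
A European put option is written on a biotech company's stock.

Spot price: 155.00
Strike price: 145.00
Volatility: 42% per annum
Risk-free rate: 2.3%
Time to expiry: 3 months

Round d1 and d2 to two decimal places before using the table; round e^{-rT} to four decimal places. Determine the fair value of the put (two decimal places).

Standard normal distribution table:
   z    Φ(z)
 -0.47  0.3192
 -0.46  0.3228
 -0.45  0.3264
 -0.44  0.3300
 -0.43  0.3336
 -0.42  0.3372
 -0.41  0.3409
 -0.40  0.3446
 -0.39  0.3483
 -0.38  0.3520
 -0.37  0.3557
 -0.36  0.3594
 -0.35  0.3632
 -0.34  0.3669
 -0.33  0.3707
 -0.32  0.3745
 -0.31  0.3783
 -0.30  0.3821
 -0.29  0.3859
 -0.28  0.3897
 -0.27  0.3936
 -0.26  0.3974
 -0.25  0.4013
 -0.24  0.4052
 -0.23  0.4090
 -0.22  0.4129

T = 0.25;  σ√T = 0.2100
d₁ = [ln(155/145) + (0.023 + 0.42²/2)·0.25] / 0.2100 = [0.0667 + 0.0278] / 0.2100 = 0.4500 ≈ 0.45
d₂ = d₁ − σ√T = 0.4500 − 0.2100 = 0.2400 ≈ 0.24
e^(−rT) = e^(−0.023·0.25) = 0.9943
P = 145·0.9943·N(-0.24) − 155·N(-0.45) = 145·0.9943·0.4052 − 155·0.3264 = 58.4191 − 50.5920 = 7.8271

7.83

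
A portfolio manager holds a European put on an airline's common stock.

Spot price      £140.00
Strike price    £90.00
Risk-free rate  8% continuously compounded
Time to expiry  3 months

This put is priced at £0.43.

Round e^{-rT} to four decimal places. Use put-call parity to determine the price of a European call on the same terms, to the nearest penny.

exp(−rT) = exp(−0.08·0.25) = 0.9802
Put-call parity: C − P = S − K·e^(−rT) = 140 − 90·0.9802 = 140 − 88.2180 = 51.7820
C = P + (C − P) = 0.43 + (51.7820) = 52.2120

£52.21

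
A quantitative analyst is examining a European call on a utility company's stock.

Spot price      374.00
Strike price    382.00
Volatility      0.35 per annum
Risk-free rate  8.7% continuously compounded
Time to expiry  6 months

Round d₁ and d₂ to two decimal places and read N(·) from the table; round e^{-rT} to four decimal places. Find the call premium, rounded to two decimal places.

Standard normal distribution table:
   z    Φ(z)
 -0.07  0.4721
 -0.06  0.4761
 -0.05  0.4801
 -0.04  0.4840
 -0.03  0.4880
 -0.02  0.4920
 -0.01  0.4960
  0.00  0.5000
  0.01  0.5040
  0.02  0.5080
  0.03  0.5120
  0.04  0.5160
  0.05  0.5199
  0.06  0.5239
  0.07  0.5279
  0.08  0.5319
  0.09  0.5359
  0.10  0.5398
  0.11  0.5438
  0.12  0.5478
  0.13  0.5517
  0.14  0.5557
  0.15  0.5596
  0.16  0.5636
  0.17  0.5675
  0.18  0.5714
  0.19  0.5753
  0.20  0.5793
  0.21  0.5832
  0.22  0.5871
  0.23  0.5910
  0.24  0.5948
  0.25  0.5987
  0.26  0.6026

39.64

σ√T = 0.35·√0.5 = 0.2475
d₁ = [ln(374/382) + (0.087 + 0.35²/2)·0.5] / 0.2475 = [-0.0212 + 0.0741] / 0.2475 = 0.2140 which rounds to 0.21
d₂ = d₁ − σ√T = 0.2140 − 0.2475 = -0.0335 which rounds to -0.03
e^(−rT) = e^(−0.087·0.5) = 0.9574
C = 374·N(0.21) − 382·0.9574·N(-0.03) = 374·0.5832 − 382·0.9574·0.4880 = 218.1168 − 178.4747 = 39.6421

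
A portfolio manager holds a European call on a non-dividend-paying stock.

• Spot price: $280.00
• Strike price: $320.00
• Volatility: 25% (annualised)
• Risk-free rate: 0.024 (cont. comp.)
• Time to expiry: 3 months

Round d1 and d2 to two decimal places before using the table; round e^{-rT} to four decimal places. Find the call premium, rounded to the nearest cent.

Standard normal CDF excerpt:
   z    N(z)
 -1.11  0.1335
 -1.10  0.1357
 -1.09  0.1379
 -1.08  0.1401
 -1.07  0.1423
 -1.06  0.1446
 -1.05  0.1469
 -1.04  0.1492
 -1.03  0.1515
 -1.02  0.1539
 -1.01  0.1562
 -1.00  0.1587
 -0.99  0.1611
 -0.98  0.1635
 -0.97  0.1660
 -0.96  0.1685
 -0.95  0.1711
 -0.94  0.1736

σ√T = 0.25 × 0.5000 = 0.1250
d₁ = [ln(280/320) + (0.024 + ½·0.25²)·0.25] / (σ√T) = (-0.1335 + 0.0138) / 0.1250 = -0.9578 ⇒ -0.96
d₂ = -0.9578 − 0.1250 = -1.0828 ⇒ -1.08
e^(−rT) = e^(−0.024·0.25) = 0.9940
C = 280·N(-0.96) − 320·0.9940·N(-1.08) = 280·0.1685 − 320·0.9940·0.1401 = 47.1800 − 44.5630 = 2.6170

$2.62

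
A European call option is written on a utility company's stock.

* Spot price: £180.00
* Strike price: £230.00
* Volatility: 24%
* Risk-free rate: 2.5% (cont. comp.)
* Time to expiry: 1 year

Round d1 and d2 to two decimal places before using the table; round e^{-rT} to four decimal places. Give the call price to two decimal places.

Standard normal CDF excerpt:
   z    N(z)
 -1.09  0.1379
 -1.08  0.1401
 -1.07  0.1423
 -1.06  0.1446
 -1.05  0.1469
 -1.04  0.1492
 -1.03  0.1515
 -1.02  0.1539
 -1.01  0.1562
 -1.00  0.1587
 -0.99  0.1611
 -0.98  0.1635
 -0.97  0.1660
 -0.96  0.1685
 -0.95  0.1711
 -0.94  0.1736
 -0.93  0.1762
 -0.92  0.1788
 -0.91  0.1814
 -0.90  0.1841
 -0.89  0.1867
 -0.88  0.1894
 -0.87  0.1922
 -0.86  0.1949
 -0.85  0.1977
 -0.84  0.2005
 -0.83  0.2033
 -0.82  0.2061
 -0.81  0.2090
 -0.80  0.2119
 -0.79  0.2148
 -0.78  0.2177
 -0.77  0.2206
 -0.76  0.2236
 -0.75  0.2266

T = 1;  σ√T = 0.2400
ln(S/K) + (r + σ²/2)T = ln(180/230) + (0.025 + 0.24²/2)·1 = -0.2451 + 0.0538 = -0.1913
d₁ = -0.1913 / 0.2400 = -0.7972 which rounds to -0.80
d₂ = d₁ − σ√T = -0.7972 − 0.2400 = -1.0372 which rounds to -1.04
exp(−rT) = exp(−0.025·1) = 0.9753
C = 180·N(-0.80) − 230·0.9753·N(-1.04) = 180·0.2119 − 230·0.9753·0.1492 = 38.1420 − 33.4684 = 4.6736

£4.67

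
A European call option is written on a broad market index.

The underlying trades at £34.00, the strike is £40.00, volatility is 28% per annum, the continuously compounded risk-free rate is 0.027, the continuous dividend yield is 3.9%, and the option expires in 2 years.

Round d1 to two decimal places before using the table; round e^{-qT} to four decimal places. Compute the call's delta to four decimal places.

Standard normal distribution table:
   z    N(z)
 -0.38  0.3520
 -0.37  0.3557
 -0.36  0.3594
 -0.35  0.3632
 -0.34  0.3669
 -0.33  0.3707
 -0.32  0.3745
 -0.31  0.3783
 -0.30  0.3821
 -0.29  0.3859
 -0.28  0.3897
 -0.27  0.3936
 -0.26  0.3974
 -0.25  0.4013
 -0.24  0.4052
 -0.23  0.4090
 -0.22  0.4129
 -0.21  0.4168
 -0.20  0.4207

σ√T = 0.28 × 1.4142 = 0.3960
ln(S/K) + (r − q + σ²/2)T = ln(34/40) + (0.027 − 0.039 + 0.28²/2)·2 = -0.1625 + 0.0544 = -0.1081
d₁ = -0.1081 / 0.3960 = -0.2730 ≈ -0.27
N(d₁) = N(-0.27) = 0.3936
Δ_call = e^(−qT)·N(d₁) = 0.9250·0.3936 = 0.3641

0.3641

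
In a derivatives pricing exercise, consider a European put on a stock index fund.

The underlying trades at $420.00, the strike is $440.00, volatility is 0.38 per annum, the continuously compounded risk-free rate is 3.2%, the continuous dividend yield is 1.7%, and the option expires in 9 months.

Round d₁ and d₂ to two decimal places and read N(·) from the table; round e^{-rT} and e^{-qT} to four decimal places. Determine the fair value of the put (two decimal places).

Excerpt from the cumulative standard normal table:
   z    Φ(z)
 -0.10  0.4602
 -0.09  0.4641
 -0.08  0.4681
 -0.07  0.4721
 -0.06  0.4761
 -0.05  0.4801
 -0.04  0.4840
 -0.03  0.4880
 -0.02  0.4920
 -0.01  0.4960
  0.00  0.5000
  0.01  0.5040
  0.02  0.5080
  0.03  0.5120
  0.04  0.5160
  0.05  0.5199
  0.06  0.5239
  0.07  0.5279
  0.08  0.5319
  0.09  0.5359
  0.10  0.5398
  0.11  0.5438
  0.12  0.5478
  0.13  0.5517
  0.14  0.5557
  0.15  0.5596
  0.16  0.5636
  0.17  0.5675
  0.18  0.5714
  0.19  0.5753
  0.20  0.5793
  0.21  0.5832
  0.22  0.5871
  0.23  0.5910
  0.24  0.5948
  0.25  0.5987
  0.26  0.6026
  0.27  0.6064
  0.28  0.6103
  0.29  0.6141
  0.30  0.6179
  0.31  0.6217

σ√T = 0.38 × 0.8660 = 0.3291
d₁ = [ln(420/440) + (0.032 − 0.017 + ½·0.38²)·0.75] / (σ√T) = (-0.0465 + 0.0654) / 0.3291 = 0.0574 → 0.06
d₂ = 0.0574 − 0.3291 = -0.2717 → -0.27
e^(−qT) = e^(−0.017·0.75) = 0.9873;  e^(−rT) = e^(−0.032·0.75) = 0.9763
N(−d₂) = N(0.27) = 0.6064;  N(−d₁) = N(-0.06) = 0.4761
P = 440·0.9763·0.6064 − 420·0.9873·0.4761 = 260.4925 − 197.4225 = 63.0700

$63.07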